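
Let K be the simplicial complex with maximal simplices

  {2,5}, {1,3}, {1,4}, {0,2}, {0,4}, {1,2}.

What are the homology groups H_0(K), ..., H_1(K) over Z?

We work with the vertex ordering 0 < 1 < 2 < 3 < 4 < 5. The simplices of K, each written with vertices in increasing order, are:

  0-simplices (6): [0], [1], [2], [3], [4], [5]
  1-simplices (6): [0,2], [0,4], [1,2], [1,3], [1,4], [2,5]

giving chain groups C_0 ≅ Z^6, C_1 ≅ Z^6.

Boundary ∂_1: C_1 → C_0 maps an edge to its endpoints' difference, ∂[p,q] = q − p. For instance
  ∂[1,4] = [4] − [1].
The 6×6 boundary matrix has rank 5 and Smith normal form diag(1,1,1,1,1).

Reading off H_k = ker ∂_k / im ∂_{k+1}:

  H_0: rank C_0 − rank ∂_1 = 6 − 5 = 1, and the invariant factors of ∂_1 are all 1, so H_0 = Z.
  H_1: rank ker ∂_1 − rank ∂_2 = (6 − 5) − 0 = 1, and there is no ∂_2, so H_1 = Z.

As a check, the Euler characteristic is 6 − 6 = 0, which agrees with 1 − 1 = 0.

H_0 = Z,  H_1 = Z.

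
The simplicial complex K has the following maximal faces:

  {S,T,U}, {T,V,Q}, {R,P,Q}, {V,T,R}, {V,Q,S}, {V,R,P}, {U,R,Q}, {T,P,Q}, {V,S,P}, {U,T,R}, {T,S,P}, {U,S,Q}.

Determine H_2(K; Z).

H_2 = 0.

Fix the vertex order P < Q < R < S < T < U < V and write every simplex with vertices in increasing order. Then dim K = 2 and the simplices of K are:

  0-simplices (7): P, Q, R, S, T, U, V
  1-simplices (18): PQ, PR, PS, PT, PV, QR, QS, QT, QU, QV, RT, RU, RV, ST, SU, SV, TU, TV
  2-simplices (12): PQR, PQT, PRV, PST, PSV, QRU, QSU, QSV, QTV, RTU, RTV, STU

giving chain groups C_0 ≅ Z^7, C_1 ≅ Z^18, C_2 ≅ Z^12.

Boundary ∂_1: C_1 → C_0 maps an edge to its endpoints' difference, ∂[p,q] = q − p.
The resulting 7×18 matrix has rank 6, and its Smith normal form has invariant factors (1,1,1,1,1,1).

Boundary ∂_2: C_2 → C_1 sends each 2-simplex [p,q,r] to [q,r] − [p,r] + [p,q]. For instance
  ∂STU = TU − SU + ST,
  ∂PQR = QR − PR + PQ.
The resulting 18×12 matrix has rank 12, and its Smith normal form has invariant factors (1,1,1,1,1,1,1,1,1,1,1,2).

Now H_k = ker ∂_k / im ∂_{k+1}, so:

  H_2: rank ker ∂_2 − rank ∂_3 = (12 − 12) − 0 = 0, and there is no ∂_3, so H_2 = 0.

(K is a triangulation of the real projective plane RP^2.)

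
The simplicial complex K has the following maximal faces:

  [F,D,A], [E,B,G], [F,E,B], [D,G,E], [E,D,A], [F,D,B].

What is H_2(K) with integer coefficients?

We work with the vertex ordering A < B < D < E < F < G. The simplices of K, each written with vertices in increasing order, are:

  0-simplices (6): A, B, D, E, F, G
  1-simplices (12): AD, AE, AF, BD, BE, BF, BG, DE, DF, DG, EF, EG
  2-simplices (6): ADE, ADF, BDF, BEF, BEG, DEG

Hence C_0 ≅ Z^6, C_1 ≅ Z^12, C_2 ≅ Z^6.

Boundary ∂_1: C_1 → C_0 sends each edge [p,q] (with p < q) to q − p. For instance
  ∂BD = D − B.
This gives a 6×12 integer matrix of rank 5; reducing to Smith normal form yields diagonal entries (1,1,1,1,1).

Boundary ∂_2: C_2 → C_1 acts by ∂[p,q,r] = [q,r] − [p,r] + [p,q]. For instance
  ∂BDF = DF − BF + BD,
  ∂BEF = EF − BF + BE.
This gives a 12×6 integer matrix of rank 6; reducing to Smith normal form yields diagonal entries (1,1,1,1,1,1).

Reading off H_k = ker ∂_k / im ∂_{k+1}:

  H_2: rank ker ∂_2 − rank ∂_3 = (6 − 6) − 0 = 0, and there is no ∂_3, so H_2 ≅ 0.

(K is a triangulation of the cylinder S^1 x I.)

H_2 ≅ 0.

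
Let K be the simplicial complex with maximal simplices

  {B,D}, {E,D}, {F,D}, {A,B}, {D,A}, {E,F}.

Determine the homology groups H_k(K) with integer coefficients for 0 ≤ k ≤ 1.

H_0 = Z,  H_1 = Z^2.

Order the vertices as A < B < D < E < F. Listing each simplex with vertices in this order, K has dimension 1 with simplices:

  0-simplices (5): A, B, D, E, F
  1-simplices (6): AB, AD, BD, DE, DF, EF

Hence C_0 ≅ Z^5, C_1 ≅ Z^6.

∂_1: C_1 → C_0 sends each edge [p,q] (with p < q) to q − p. For instance
  ∂BD = D − B.
As a 5×6 matrix over Z this has rank 4, with invariant factors (1,1,1,1).

Reading off H_k = ker ∂_k / im ∂_{k+1}:

  H_0: rank C_0 − rank ∂_1 = 5 − 4 = 1, and the invariant factors of ∂_1 are all 1, so H_0 = Z.
  H_1: rank ker ∂_1 − rank ∂_2 = (6 − 4) − 0 = 2, and there is no ∂_2, so H_1 = Z^2.

(K is a triangulation of a wedge of 2 circles.)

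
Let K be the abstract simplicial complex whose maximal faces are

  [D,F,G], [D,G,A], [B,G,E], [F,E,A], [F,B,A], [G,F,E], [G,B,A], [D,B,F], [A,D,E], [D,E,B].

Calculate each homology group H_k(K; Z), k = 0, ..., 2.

H_0 = Z,  H_1 = Z/2,  H_2 = 0.

Order the vertices as A < B < D < E < F < G. Listing each simplex with vertices in this order, K has dimension 2 with simplices:

  0-simplices (6): A, B, D, E, F, G
  1-simplices (15): AB, AD, AE, AF, AG, BD, BE, BF, BG, DE, DF, DG, EF, EG, FG
  2-simplices (10): ABF, ABG, ADE, ADG, AEF, BDE, BDF, BEG, DFG, EFG

so the chain groups are C_0 ≅ Z^6, C_1 ≅ Z^15, C_2 ≅ Z^10.

∂_1: C_1 → C_0 maps an edge to its endpoints' difference, ∂[p,q] = q − p. For instance
  ∂AE = E − A.
As a 6×15 matrix over Z this has rank 5, with invariant factors (1,1,1,1,1).

∂_2: C_2 → C_1 acts by ∂[p,q,r] = [q,r] − [p,r] + [p,q]. For instance
  ∂EFG = FG − EG + EF,
  ∂ABG = BG − AG + AB.
This gives a 15×10 integer matrix of rank 10; reducing to Smith normal form yields diagonal entries (1,1,1,1,1,1,1,1,1,2).

Now H_k = ker ∂_k / im ∂_{k+1}, so:

  H_0: rank C_0 − rank ∂_1 = 6 − 5 = 1, and the invariant factors of ∂_1 are all 1, so H_0 = Z.
  H_1: rank ker ∂_1 − rank ∂_2 = (15 − 5) − 10 = 0, and ∂_2 has invariant factor 2 > 1, so H_1 = Z/2.
  H_2: rank ker ∂_2 − rank ∂_3 = (10 − 10) − 0 = 0, and there is no ∂_3, so H_2 = 0.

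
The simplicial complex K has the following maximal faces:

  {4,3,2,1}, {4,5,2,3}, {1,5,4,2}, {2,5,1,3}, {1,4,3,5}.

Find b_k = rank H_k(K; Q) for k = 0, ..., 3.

b_0 = 1, b_1 = 0, b_2 = 0, b_3 = 1.

Order the vertices as 1 < 2 < 3 < 4 < 5. Listing each simplex with vertices in this order, K has dimension 3 with simplices:

  0-simplices (5): [1], [2], [3], [4], [5]
  1-simplices (10): [1,2], [1,3], [1,4], [1,5], [2,3], [2,4], [2,5], [3,4], [3,5], [4,5]
  2-simplices (10): [1,2,3], [1,2,4], [1,2,5], [1,3,4], [1,3,5], [1,4,5], [2,3,4], [2,3,5], [2,4,5], [3,4,5]
  3-simplices (5): [1,2,3,4], [1,2,3,5], [1,2,4,5], [1,3,4,5], [2,3,4,5]

so the chain groups are C_0 ≅ Z^5, C_1 ≅ Z^10, C_2 ≅ Z^10, C_3 ≅ Z^5.

Boundary ∂_1: C_1 → C_0 sends each edge [p,q] (with p < q) to q − p.
As a 5×10 matrix over Z this has rank 4, with invariant factors (1,1,1,1).

∂_2: C_2 → C_1 maps a triangle to the signed sum of its edges. For instance
  ∂[1,2,5] = [2,5] − [1,5] + [1,2],
  ∂[3,4,5] = [4,5] − [3,5] + [3,4].
As a 10×10 matrix over Z this has rank 6, with invariant factors (1,1,1,1,1,1).

∂_3: C_3 → C_2 sends each 3-simplex σ to the alternating sum Σ_i (−1)^i (σ with its i-th vertex removed). For instance
  ∂[1,2,3,5] = [2,3,5] − [1,3,5] + [1,2,5] − [1,2,3],
  ∂[2,3,4,5] = [3,4,5] − [2,4,5] + [2,3,5] − [2,3,4].
This gives a 10×5 integer matrix of rank 4; reducing to Smith normal form yields diagonal entries (1,1,1,1).

From H_k ≅ ker(∂_k) / im(∂_{k+1}) we obtain:

  H_0: rank C_0 − rank ∂_1 = 5 − 4 = 1, and the invariant factors of ∂_1 are all 1, so H_0 = Z.
  H_1: rank ker ∂_1 − rank ∂_2 = (10 − 4) − 6 = 0, and the invariant factors of ∂_2 are all 1, so H_1 = 0.
  H_2: rank ker ∂_2 − rank ∂_3 = (10 − 6) − 4 = 0, and the invariant factors of ∂_3 are all 1, so H_2 = 0.
  H_3: rank ker ∂_3 − rank ∂_4 = (5 − 4) − 0 = 1, and there is no ∂_4, so H_3 = Z.

Hence the Betti numbers are b_0 = 1, b_1 = 0, b_2 = 0, b_3 = 1.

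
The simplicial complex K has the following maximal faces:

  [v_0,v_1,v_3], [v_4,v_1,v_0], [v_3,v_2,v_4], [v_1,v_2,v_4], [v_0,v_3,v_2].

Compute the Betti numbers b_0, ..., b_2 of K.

Order the vertices as v_0 < v_1 < v_2 < v_3 < v_4. Listing each simplex with vertices in this order, K has dimension 2 with simplices:

  0-simplices (5): [v_0], [v_1], [v_2], [v_3], [v_4]
  1-simplices (10): [v_0,v_1], [v_0,v_2], [v_0,v_3], [v_0,v_4], [v_1,v_2], [v_1,v_3], [v_1,v_4], [v_2,v_3], [v_2,v_4], [v_3,v_4]
  2-simplices (5): [v_0,v_1,v_3], [v_0,v_1,v_4], [v_0,v_2,v_3], [v_1,v_2,v_4], [v_2,v_3,v_4]

Hence C_0 ≅ Z^5, C_1 ≅ Z^10, C_2 ≅ Z^5.

∂_1: C_1 → C_0 maps an edge to its endpoints' difference, ∂[p,q] = q − p. For instance
  ∂[v_1,v_3] = [v_3] − [v_1].
The 5×10 boundary matrix has rank 4 and Smith normal form diag(1,1,1,1).

Boundary ∂_2: C_2 → C_1 sends each 2-simplex [p,q,r] to [q,r] − [p,r] + [p,q]. For instance
  ∂[v_0,v_2,v_3] = [v_2,v_3] − [v_0,v_3] + [v_0,v_2],
  ∂[v_2,v_3,v_4] = [v_3,v_4] − [v_2,v_4] + [v_2,v_3].
The resulting 10×5 matrix has rank 5, and its Smith normal form has invariant factors (1,1,1,1,1).

Reading off H_k = ker ∂_k / im ∂_{k+1}:

  H_0: rank C_0 − rank ∂_1 = 5 − 4 = 1, and the invariant factors of ∂_1 are all 1, so H_0 = Z.
  H_1: rank ker ∂_1 − rank ∂_2 = (10 − 4) − 5 = 1, and the invariant factors of ∂_2 are all 1, so H_1 = Z.
  H_2: rank ker ∂_2 − rank ∂_3 = (5 − 5) − 0 = 0, and there is no ∂_3, so H_2 = 0.

Hence the Betti numbers are b_0 = 1, b_1 = 1, b_2 = 0.

b_0 = 1, b_1 = 1, b_2 = 0.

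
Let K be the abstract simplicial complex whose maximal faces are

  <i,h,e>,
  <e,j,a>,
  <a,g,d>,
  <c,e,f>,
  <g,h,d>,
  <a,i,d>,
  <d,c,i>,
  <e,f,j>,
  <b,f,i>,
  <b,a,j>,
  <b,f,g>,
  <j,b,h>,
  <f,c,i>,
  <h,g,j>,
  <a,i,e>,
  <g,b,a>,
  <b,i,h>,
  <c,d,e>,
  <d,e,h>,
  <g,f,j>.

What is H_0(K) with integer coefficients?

Fix the vertex order a < b < c < d < e < f < g < h < i < j and write every simplex with vertices in increasing order. Then dim K = 2 and the simplices of K are:

  0-simplices (10): a, b, c, d, e, f, g, h, i, j
  1-simplices (30): ab, ad, ae, ag, ai, aj, bf, bg, bh, bi, bj, cd, ce, cf, ci, de, dg, dh, di, ef, eh, ei, ej, fg, fi, fj, gh, gj, hi, hj
  2-simplices (20): abg, abj, adg, adi, aei, aej, bfg, bfi, bhi, bhj, cde, cdi, cef, cfi, deh, dgh, efj, ehi, fgj, ghj

so the chain groups are C_0 ≅ Z^10, C_1 ≅ Z^30, C_2 ≅ Z^20.

∂_1: C_1 → C_0 maps an edge to its endpoints' difference, ∂[p,q] = q − p.
This gives a 10×30 integer matrix of rank 9; reducing to Smith normal form yields diagonal entries (1,1,1,1,1,1,1,1,1).

Boundary ∂_2: C_2 → C_1 acts by ∂[p,q,r] = [q,r] − [p,r] + [p,q]. For instance
  ∂bhi = hi − bi + bh,
  ∂adg = dg − ag + ad.
The resulting 30×20 matrix has rank 20, and its Smith normal form has invariant factors (1,1,1,1,1,1,1,1,1,1,1,1,1,1,1,1,1,1,1,2).

From H_k ≅ ker(∂_k) / im(∂_{k+1}) we obtain:

  H_0: rank C_0 − rank ∂_1 = 10 − 9 = 1, and the invariant factors of ∂_1 are all 1, so H_0 = Z.

H_0 ≅ Z.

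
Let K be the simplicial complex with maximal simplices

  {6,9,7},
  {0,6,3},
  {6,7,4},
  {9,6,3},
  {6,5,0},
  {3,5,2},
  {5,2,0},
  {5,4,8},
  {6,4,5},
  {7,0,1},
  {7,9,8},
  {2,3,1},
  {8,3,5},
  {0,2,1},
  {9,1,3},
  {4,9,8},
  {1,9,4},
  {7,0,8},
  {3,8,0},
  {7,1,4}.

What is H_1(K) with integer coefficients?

We work with the vertex ordering 0 < 1 < 2 < 3 < 4 < 5 < 6 < 7 < 8 < 9. The simplices of K, each written with vertices in increasing order, are:

  0-simplices (10): [0], [1], [2], [3], [4], [5], [6], [7], [8], [9]
  1-simplices (30): (30 of them)
  2-simplices (20): (20 of them)

giving chain groups C_0 ≅ Z^10, C_1 ≅ Z^30, C_2 ≅ Z^20.

∂_1: C_1 → C_0 sends each edge [p,q] (with p < q) to q − p.
The 10×30 boundary matrix has rank 9 and Smith normal form diag(1,1,1,1,1,1,1,1,1).

Boundary ∂_2: C_2 → C_1 maps a triangle to the signed sum of its edges. For instance
  ∂[0,1,2] = [1,2] − [0,2] + [0,1],
  ∂[0,7,8] = [7,8] − [0,8] + [0,7].
The resulting 30×20 matrix has rank 20, and its Smith normal form has invariant factors (1,1,1,1,1,1,1,1,1,1,1,1,1,1,1,1,1,1,1,2).

Reading off H_k = ker ∂_k / im ∂_{k+1}:

  H_1: rank ker ∂_1 − rank ∂_2 = (30 − 9) − 20 = 1, and ∂_2 has invariant factor 2 > 1, so H_1 = Z ⊕ Z/2Z.

H_1 = Z ⊕ Z/2Z.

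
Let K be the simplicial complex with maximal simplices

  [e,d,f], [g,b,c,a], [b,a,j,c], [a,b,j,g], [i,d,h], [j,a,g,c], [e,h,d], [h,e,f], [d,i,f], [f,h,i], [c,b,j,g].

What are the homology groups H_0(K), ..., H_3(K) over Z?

H_0 ≅ Z^2,  H_1 = 0,  H_2 ≅ Z,  H_3 ≅ Z.

Fix the vertex order a < b < c < d < e < f < g < h < i < j and write every simplex with vertices in increasing order. Then dim K = 3 and the simplices of K are:

  0-simplices (10): a, b, c, d, e, f, g, h, i, j
  1-simplices (19): ab, ac, ag, aj, bc, bg, bj, cg, cj, de, df, dh, di, ef, eh, fh, fi, gj, hi
  2-simplices (16): abc, abg, abj, acg, acj, agj, bcg, bcj, bgj, cgj, def, deh, dfi, dhi, efh, fhi
  3-simplices (5): abcg, abcj, abgj, acgj, bcgj

so the chain groups are C_0 ≅ Z^10, C_1 ≅ Z^19, C_2 ≅ Z^16, C_3 ≅ Z^5.

∂_1: C_1 → C_0 sends each edge [p,q] (with p < q) to q − p. For instance
  ∂dh = h − d.
As a 10×19 matrix over Z this has rank 8, with invariant factors (1,1,1,1,1,1,1,1).

∂_2: C_2 → C_1 acts by ∂[p,q,r] = [q,r] − [p,r] + [p,q]. For instance
  ∂abg = bg − ag + ab,
  ∂abj = bj − aj + ab.
The resulting 19×16 matrix has rank 11, and its Smith normal form has invariant factors (1,1,1,1,1,1,1,1,1,1,1).

Boundary ∂_3: C_3 → C_2 sends each 3-simplex σ to the alternating sum Σ_i (−1)^i (σ with its i-th vertex removed). For instance
  ∂acgj = cgj − agj + acj − acg,
  ∂abcg = bcg − acg + abg − abc.
The 16×5 boundary matrix has rank 4 and Smith normal form diag(1,1,1,1).

From H_k ≅ ker(∂_k) / im(∂_{k+1}) we obtain:

  H_0: rank C_0 − rank ∂_1 = 10 − 8 = 2, and the invariant factors of ∂_1 are all 1, so H_0 = Z^2.
  H_1: rank ker ∂_1 − rank ∂_2 = (19 − 8) − 11 = 0, and the invariant factors of ∂_2 are all 1, so H_1 = 0.
  H_2: rank ker ∂_2 − rank ∂_3 = (16 − 11) − 4 = 1, and the invariant factors of ∂_3 are all 1, so H_2 = Z.
  H_3: rank ker ∂_3 − rank ∂_4 = (5 − 4) − 0 = 1, and there is no ∂_4, so H_3 = Z.

As a check, the Euler characteristic is 10 − 19 + 16 − 5 = 2, which agrees with 2 − 0 + 1 − 1 = 2.
(K is a triangulation of the disjoint union of the 2-sphere S^2 and the 3-sphere S^3.)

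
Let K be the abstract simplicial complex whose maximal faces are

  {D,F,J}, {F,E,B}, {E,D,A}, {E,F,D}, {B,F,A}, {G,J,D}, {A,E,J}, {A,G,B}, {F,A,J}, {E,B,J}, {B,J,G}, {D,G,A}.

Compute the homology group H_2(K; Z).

H_2 ≅ 0.

K has 7 vertices, 18 edges, 12 triangles.
rank ∂_2 = 12, rank ∂_3 = 0 ⇒ b_2 = 12 − 12 − 0 = 0. So H_2 ≅ 0.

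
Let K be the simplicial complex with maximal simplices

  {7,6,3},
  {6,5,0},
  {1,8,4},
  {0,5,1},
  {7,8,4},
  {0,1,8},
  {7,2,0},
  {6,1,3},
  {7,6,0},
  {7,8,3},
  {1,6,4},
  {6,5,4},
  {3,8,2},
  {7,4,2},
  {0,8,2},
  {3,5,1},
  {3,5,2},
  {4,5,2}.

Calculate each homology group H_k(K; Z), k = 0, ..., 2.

H_0 ≅ Z,  H_1 ≅ Z ⊕ Z/2,  H_2 = 0.

K has 9 vertices, 27 edges, 18 triangles.
rank ∂_0 = 0, rank ∂_1 = 8 ⇒ b_0 = 9 − 0 − 8 = 1; all invariant factors of ∂_1 are 1 so no torsion. So H_0 ≅ Z.
rank ∂_1 = 8, rank ∂_2 = 18 ⇒ b_1 = 27 − 8 − 18 = 1; ∂_2 has invariant factor(s) [2] giving torsion. So H_1 ≅ Z ⊕ Z/2.
rank ∂_2 = 18, rank ∂_3 = 0 ⇒ b_2 = 18 − 18 − 0 = 0. So H_2 ≅ 0.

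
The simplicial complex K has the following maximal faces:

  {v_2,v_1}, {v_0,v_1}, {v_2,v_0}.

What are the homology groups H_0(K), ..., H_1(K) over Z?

H_0 = Z,  H_1 = Z.

K has 3 vertices, 3 edges.
rank ∂_0 = 0, rank ∂_1 = 2 ⇒ b_0 = 3 − 0 − 2 = 1; all invariant factors of ∂_1 are 1 so no torsion. So H_0 ≅ Z.
rank ∂_1 = 2, rank ∂_2 = 0 ⇒ b_1 = 3 − 2 − 0 = 1. So H_1 ≅ Z.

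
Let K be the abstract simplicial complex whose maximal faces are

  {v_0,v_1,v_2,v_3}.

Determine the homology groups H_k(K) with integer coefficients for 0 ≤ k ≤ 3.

H_0 = Z,  H_1 = 0,  H_2 = 0,  H_3 = 0.

Take the total order v_0 < v_1 < v_2 < v_3 on the vertex set. Then K (dimension 3) consists of the simplices:

  0-simplices (4): [v_0], [v_1], [v_2], [v_3]
  1-simplices (6): [v_0,v_1], [v_0,v_2], [v_0,v_3], [v_1,v_2], [v_1,v_3], [v_2,v_3]
  2-simplices (4): [v_0,v_1,v_2], [v_0,v_1,v_3], [v_0,v_2,v_3], [v_1,v_2,v_3]
  3-simplices (1): [v_0,v_1,v_2,v_3]

so the chain groups are C_0 ≅ Z^4, C_1 ≅ Z^6, C_2 ≅ Z^4, C_3 ≅ Z^1.

∂_1: C_1 → C_0 maps an edge to its endpoints' difference, ∂[p,q] = q − p. For instance
  ∂[v_0,v_1] = [v_1] − [v_0].
The resulting 4×6 matrix has rank 3, and its Smith normal form has invariant factors (1,1,1).

The boundary map ∂_2: C_2 → C_1 sends each 2-simplex [p,q,r] to [q,r] − [p,r] + [p,q]. For instance
  ∂[v_0,v_1,v_2] = [v_1,v_2] − [v_0,v_2] + [v_0,v_1],
  ∂[v_0,v_2,v_3] = [v_2,v_3] − [v_0,v_3] + [v_0,v_2].
The resulting 6×4 matrix has rank 3, and its Smith normal form has invariant factors (1,1,1).

Boundary ∂_3: C_3 → C_2 sends each 3-simplex σ to the alternating sum Σ_i (−1)^i (σ with its i-th vertex removed). For instance
  ∂[v_0,v_1,v_2,v_3] = [v_1,v_2,v_3] − [v_0,v_2,v_3] + [v_0,v_1,v_3] − [v_0,v_1,v_2].
This gives a 4×1 integer matrix of rank 1; reducing to Smith normal form yields diagonal entries (1).

Now H_k = ker ∂_k / im ∂_{k+1}, so:

  H_0: rank C_0 − rank ∂_1 = 4 − 3 = 1, and the invariant factors of ∂_1 are all 1, so H_0 ≅ Z.
  H_1: rank ker ∂_1 − rank ∂_2 = (6 − 3) − 3 = 0, and the invariant factors of ∂_2 are all 1, so H_1 ≅ 0.
  H_2: rank ker ∂_2 − rank ∂_3 = (4 − 3) − 1 = 0, and the invariant factors of ∂_3 are all 1, so H_2 ≅ 0.
  H_3: rank ker ∂_3 − rank ∂_4 = (1 − 1) − 0 = 0, and there is no ∂_4, so H_3 ≅ 0.

As a check, the Euler characteristic is 4 − 6 + 4 − 1 = 1, which agrees with 1 − 0 + 0 − 0 = 1.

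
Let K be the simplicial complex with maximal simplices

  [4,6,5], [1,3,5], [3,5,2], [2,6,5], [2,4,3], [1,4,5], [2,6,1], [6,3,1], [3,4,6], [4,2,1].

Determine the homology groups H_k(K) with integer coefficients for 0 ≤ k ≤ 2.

H_0 = Z,  H_1 = Z/2,  H_2 = 0.

Fix the vertex order 1 < 2 < 3 < 4 < 5 < 6 and write every simplex with vertices in increasing order. Then dim K = 2 and the simplices of K are:

  0-simplices (6): [1], [2], [3], [4], [5], [6]
  1-simplices (15): [1,2], [1,3], [1,4], [1,5], [1,6], [2,3], [2,4], [2,5], [2,6], [3,4], [3,5], [3,6], [4,5], [4,6], [5,6]
  2-simplices (10): [1,2,4], [1,2,6], [1,3,5], [1,3,6], [1,4,5], [2,3,4], [2,3,5], [2,5,6], [3,4,6], [4,5,6]

giving chain groups C_0 ≅ Z^6, C_1 ≅ Z^15, C_2 ≅ Z^10.

Boundary ∂_1: C_1 → C_0 is given by ∂[p,q] = [q] − [p]. For instance
  ∂[3,5] = [5] − [3].
The 6×15 boundary matrix has rank 5 and Smith normal form diag(1,1,1,1,1).

∂_2: C_2 → C_1 acts by ∂[p,q,r] = [q,r] − [p,r] + [p,q]. For instance
  ∂[1,4,5] = [4,5] − [1,5] + [1,4],
  ∂[2,3,5] = [3,5] − [2,5] + [2,3].
The 15×10 boundary matrix has rank 10 and Smith normal form diag(1,1,1,1,1,1,1,1,1,2).

Computing H_k = (kernel of ∂_k) / (image of ∂_{k+1}):

  H_0: rank C_0 − rank ∂_1 = 6 − 5 = 1, and the invariant factors of ∂_1 are all 1, so H_0 ≅ Z.
  H_1: rank ker ∂_1 − rank ∂_2 = (15 − 5) − 10 = 0, and ∂_2 has invariant factor 2 > 1, so H_1 ≅ Z/2.
  H_2: rank ker ∂_2 − rank ∂_3 = (10 − 10) − 0 = 0, and there is no ∂_3, so H_2 ≅ 0.

As a check, the Euler characteristic is 6 − 15 + 10 = 1, which agrees with 1 − 0 + 0 = 1.
(K is a triangulation of the real projective plane RP^2.)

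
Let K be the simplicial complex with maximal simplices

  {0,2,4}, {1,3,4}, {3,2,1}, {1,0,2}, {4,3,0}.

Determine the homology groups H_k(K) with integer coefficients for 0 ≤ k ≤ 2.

H_0 = Z,  H_1 = Z,  H_2 = 0.

Fix the vertex order 0 < 1 < 2 < 3 < 4 and write every simplex with vertices in increasing order. Then dim K = 2 and the simplices of K are:

  0-simplices (5): [0], [1], [2], [3], [4]
  1-simplices (10): [0,1], [0,2], [0,3], [0,4], [1,2], [1,3], [1,4], [2,3], [2,4], [3,4]
  2-simplices (5): [0,1,2], [0,2,4], [0,3,4], [1,2,3], [1,3,4]

so the chain groups are C_0 ≅ Z^5, C_1 ≅ Z^10, C_2 ≅ Z^5.

The boundary map ∂_1: C_1 → C_0 is given by ∂[p,q] = [q] − [p]. For instance
  ∂[0,3] = [3] − [0].
The 5×10 boundary matrix has rank 4 and Smith normal form diag(1,1,1,1).

∂_2: C_2 → C_1 acts by ∂[p,q,r] = [q,r] − [p,r] + [p,q]. For instance
  ∂[0,3,4] = [3,4] − [0,4] + [0,3],
  ∂[0,2,4] = [2,4] − [0,4] + [0,2].
The 10×5 boundary matrix has rank 5 and Smith normal form diag(1,1,1,1,1).

From H_k ≅ ker(∂_k) / im(∂_{k+1}) we obtain:

  H_0: rank C_0 − rank ∂_1 = 5 − 4 = 1, and the invariant factors of ∂_1 are all 1, so H_0 ≅ Z.
  H_1: rank ker ∂_1 − rank ∂_2 = (10 − 4) − 5 = 1, and the invariant factors of ∂_2 are all 1, so H_1 ≅ Z.
  H_2: rank ker ∂_2 − rank ∂_3 = (5 − 5) − 0 = 0, and there is no ∂_3, so H_2 ≅ 0.

As a check, the Euler characteristic is 5 − 10 + 5 = 0, which agrees with 1 − 1 + 0 = 0.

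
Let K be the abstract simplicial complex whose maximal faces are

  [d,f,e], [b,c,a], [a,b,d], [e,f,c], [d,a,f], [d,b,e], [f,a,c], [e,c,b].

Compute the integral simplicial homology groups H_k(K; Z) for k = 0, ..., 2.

We work with the vertex ordering a < b < c < d < e < f. The simplices of K, each written with vertices in increasing order, are:

  0-simplices (6): a, b, c, d, e, f
  1-simplices (12): ab, ac, ad, af, bc, bd, be, ce, cf, de, df, ef
  2-simplices (8): abc, abd, acf, adf, bce, bde, cef, def

so the chain groups are C_0 ≅ Z^6, C_1 ≅ Z^12, C_2 ≅ Z^8.

Boundary ∂_1: C_1 → C_0 maps an edge to its endpoints' difference, ∂[p,q] = q − p.
This gives a 6×12 integer matrix of rank 5; reducing to Smith normal form yields diagonal entries (1,1,1,1,1).

Boundary ∂_2: C_2 → C_1 acts by ∂[p,q,r] = [q,r] − [p,r] + [p,q]. For instance
  ∂bce = ce − be + bc,
  ∂abd = bd − ad + ab.
As a 12×8 matrix over Z this has rank 7, with invariant factors (1,1,1,1,1,1,1).

From H_k ≅ ker(∂_k) / im(∂_{k+1}) we obtain:

  H_0: rank C_0 − rank ∂_1 = 6 − 5 = 1, and the invariant factors of ∂_1 are all 1, so H_0 ≅ Z.
  H_1: rank ker ∂_1 − rank ∂_2 = (12 − 5) − 7 = 0, and the invariant factors of ∂_2 are all 1, so H_1 ≅ 0.
  H_2: rank ker ∂_2 − rank ∂_3 = (8 − 7) − 0 = 1, and there is no ∂_3, so H_2 ≅ Z.

As a check, the Euler characteristic is 6 − 12 + 8 = 2, which agrees with 1 − 0 + 1 = 2.

H_0 = Z,  H_1 = 0,  H_2 = Z.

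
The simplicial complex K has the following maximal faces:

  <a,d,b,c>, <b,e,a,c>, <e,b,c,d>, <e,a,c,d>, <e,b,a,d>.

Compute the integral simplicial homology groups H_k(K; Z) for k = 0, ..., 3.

K has 5 vertices, 10 edges, 10 triangles, 5 3-simplices.
rank ∂_0 = 0, rank ∂_1 = 4 ⇒ b_0 = 5 − 0 − 4 = 1; all invariant factors of ∂_1 are 1 so no torsion. So H_0 = Z.
rank ∂_1 = 4, rank ∂_2 = 6 ⇒ b_1 = 10 − 4 − 6 = 0; all invariant factors of ∂_2 are 1 so no torsion. So H_1 = 0.
rank ∂_2 = 6, rank ∂_3 = 4 ⇒ b_2 = 10 − 6 − 4 = 0; all invariant factors of ∂_3 are 1 so no torsion. So H_2 = 0.
rank ∂_3 = 4, rank ∂_4 = 0 ⇒ b_3 = 5 − 4 − 0 = 1. So H_3 = Z.

H_0 ≅ Z,  H_1 = 0,  H_2 = 0,  H_3 ≅ Z.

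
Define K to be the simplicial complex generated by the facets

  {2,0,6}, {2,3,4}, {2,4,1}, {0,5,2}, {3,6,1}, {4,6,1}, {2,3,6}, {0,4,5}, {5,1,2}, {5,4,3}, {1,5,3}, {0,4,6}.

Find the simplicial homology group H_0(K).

Fix the vertex order 0 < 1 < 2 < 3 < 4 < 5 < 6 and write every simplex with vertices in increasing order. Then dim K = 2 and the simplices of K are:

  0-simplices (7): [0], [1], [2], [3], [4], [5], [6]
  1-simplices (18): [0,2], [0,4], [0,5], [0,6], [1,2], [1,3], [1,4], [1,5], [1,6], [2,3], [2,4], [2,5], [2,6], [3,4], [3,5], [3,6], [4,5], [4,6]
  2-simplices (12): [0,2,5], [0,2,6], [0,4,5], [0,4,6], [1,2,4], [1,2,5], [1,3,5], [1,3,6], [1,4,6], [2,3,4], [2,3,6], [3,4,5]

so the chain groups are C_0 ≅ Z^7, C_1 ≅ Z^18, C_2 ≅ Z^12.

∂_1: C_1 → C_0 is given by ∂[p,q] = [q] − [p]. For instance
  ∂[3,4] = [4] − [3].
This gives a 7×18 integer matrix of rank 6; reducing to Smith normal form yields diagonal entries (1,1,1,1,1,1).

Boundary ∂_2: C_2 → C_1 acts by ∂[p,q,r] = [q,r] − [p,r] + [p,q]. For instance
  ∂[0,4,5] = [4,5] − [0,5] + [0,4],
  ∂[2,3,4] = [3,4] − [2,4] + [2,3].
The 18×12 boundary matrix has rank 12 and Smith normal form diag(1,1,1,1,1,1,1,1,1,1,1,2).

From H_k ≅ ker(∂_k) / im(∂_{k+1}) we obtain:

  H_0: rank C_0 − rank ∂_1 = 7 − 6 = 1, and the invariant factors of ∂_1 are all 1, so H_0 = Z.

(K is a triangulation of the real projective plane RP^2.)

H_0 = Z.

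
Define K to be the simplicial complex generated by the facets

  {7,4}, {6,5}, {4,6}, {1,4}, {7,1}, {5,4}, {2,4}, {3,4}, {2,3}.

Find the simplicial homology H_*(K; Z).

Order the vertices as 1 < 2 < 3 < 4 < 5 < 6 < 7. Listing each simplex with vertices in this order, K has dimension 1 with simplices:

  0-simplices (7): [1], [2], [3], [4], [5], [6], [7]
  1-simplices (9): [1,4], [1,7], [2,3], [2,4], [3,4], [4,5], [4,6], [4,7], [5,6]

giving chain groups C_0 ≅ Z^7, C_1 ≅ Z^9.

Boundary ∂_1: C_1 → C_0 is given by ∂[p,q] = [q] − [p].
As a 7×9 matrix over Z this has rank 6, with invariant factors (1,1,1,1,1,1).

Now H_k = ker ∂_k / im ∂_{k+1}, so:

  H_0: rank C_0 − rank ∂_1 = 7 − 6 = 1, and the invariant factors of ∂_1 are all 1, so H_0 = Z.
  H_1: rank ker ∂_1 − rank ∂_2 = (9 − 6) − 0 = 3, and there is no ∂_2, so H_1 = Z^3.

As a check, the Euler characteristic is 7 − 9 = -2, which agrees with 1 − 3 = -2.
(K is a triangulation of a wedge of 3 circles.)

H_0 ≅ Z,  H_1 ≅ Z^3.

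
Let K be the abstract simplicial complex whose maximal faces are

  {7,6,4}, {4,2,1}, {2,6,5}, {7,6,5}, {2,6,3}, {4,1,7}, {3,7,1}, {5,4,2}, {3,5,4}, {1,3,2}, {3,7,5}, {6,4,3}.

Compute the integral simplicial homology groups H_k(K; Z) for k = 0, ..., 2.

H_0 = Z,  H_1 = Z/2,  H_2 = 0.

Fix the vertex order 1 < 2 < 3 < 4 < 5 < 6 < 7 and write every simplex with vertices in increasing order. Then dim K = 2 and the simplices of K are:

  0-simplices (7): [1], [2], [3], [4], [5], [6], [7]
  1-simplices (18): [1,2], [1,3], [1,4], [1,7], [2,3], [2,4], [2,5], [2,6], [3,4], [3,5], [3,6], [3,7], [4,5], [4,6], [4,7], [5,6], [5,7], [6,7]
  2-simplices (12): [1,2,3], [1,2,4], [1,3,7], [1,4,7], [2,3,6], [2,4,5], [2,5,6], [3,4,5], [3,4,6], [3,5,7], [4,6,7], [5,6,7]

giving chain groups C_0 ≅ Z^7, C_1 ≅ Z^18, C_2 ≅ Z^12.

Boundary ∂_1: C_1 → C_0 sends each edge [p,q] (with p < q) to q − p. For instance
  ∂[1,4] = [4] − [1].
The resulting 7×18 matrix has rank 6, and its Smith normal form has invariant factors (1,1,1,1,1,1).

The boundary map ∂_2: C_2 → C_1 sends each 2-simplex [p,q,r] to [q,r] − [p,r] + [p,q]. For instance
  ∂[1,4,7] = [4,7] − [1,7] + [1,4],
  ∂[1,3,7] = [3,7] − [1,7] + [1,3].
The 18×12 boundary matrix has rank 12 and Smith normal form diag(1,1,1,1,1,1,1,1,1,1,1,2).

Now H_k = ker ∂_k / im ∂_{k+1}, so:

  H_0: rank C_0 − rank ∂_1 = 7 − 6 = 1, and the invariant factors of ∂_1 are all 1, so H_0 ≅ Z.
  H_1: rank ker ∂_1 − rank ∂_2 = (18 − 6) − 12 = 0, and ∂_2 has invariant factor 2 > 1, so H_1 ≅ Z/2.
  H_2: rank ker ∂_2 − rank ∂_3 = (12 − 12) − 0 = 0, and there is no ∂_3, so H_2 ≅ 0.

As a check, the Euler characteristic is 7 − 18 + 12 = 1, which agrees with 1 − 0 + 0 = 1.
(K is a triangulation of the real projective plane RP^2.)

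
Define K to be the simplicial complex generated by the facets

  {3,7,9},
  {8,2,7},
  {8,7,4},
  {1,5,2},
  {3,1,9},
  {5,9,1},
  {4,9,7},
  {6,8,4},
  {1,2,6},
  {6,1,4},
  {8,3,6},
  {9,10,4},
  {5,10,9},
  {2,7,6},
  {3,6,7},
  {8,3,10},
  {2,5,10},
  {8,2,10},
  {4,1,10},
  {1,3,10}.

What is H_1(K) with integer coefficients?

Order the vertices as 1 < 2 < 3 < 4 < 5 < 6 < 7 < 8 < 9 < 10. Listing each simplex with vertices in this order, K has dimension 2 with simplices:

  0-simplices (10): [1], [2], [3], [4], [5], [6], [7], [8], [9], [10]
  1-simplices (30): (30 of them)
  2-simplices (20): (20 of them)

giving chain groups C_0 ≅ Z^10, C_1 ≅ Z^30, C_2 ≅ Z^20.

The boundary map ∂_1: C_1 → C_0 is given by ∂[p,q] = [q] − [p]. For instance
  ∂[4,8] = [8] − [4].
The resulting 10×30 matrix has rank 9, and its Smith normal form has invariant factors (1,1,1,1,1,1,1,1,1).

Boundary ∂_2: C_2 → C_1 sends each 2-simplex [p,q,r] to [q,r] − [p,r] + [p,q]. For instance
  ∂[1,4,10] = [4,10] − [1,10] + [1,4],
  ∂[3,6,7] = [6,7] − [3,7] + [3,6].
This gives a 30×20 integer matrix of rank 20; reducing to Smith normal form yields diagonal entries (1,1,1,1,1,1,1,1,1,1,1,1,1,1,1,1,1,1,1,2).

Now H_k = ker ∂_k / im ∂_{k+1}, so:

  H_1: rank ker ∂_1 − rank ∂_2 = (30 − 9) − 20 = 1, and ∂_2 has invariant factor 2 > 1, so H_1 = Z ⊕ Z_2.

H_1 ≅ Z ⊕ Z_2.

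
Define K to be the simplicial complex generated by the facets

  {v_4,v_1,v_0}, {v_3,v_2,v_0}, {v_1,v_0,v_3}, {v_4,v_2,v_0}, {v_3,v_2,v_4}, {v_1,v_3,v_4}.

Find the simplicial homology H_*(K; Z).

Fix the vertex order v_0 < v_1 < v_2 < v_3 < v_4 and write every simplex with vertices in increasing order. Then dim K = 2 and the simplices of K are:

  0-simplices (5): [v_0], [v_1], [v_2], [v_3], [v_4]
  1-simplices (9): [v_0,v_1], [v_0,v_2], [v_0,v_3], [v_0,v_4], [v_1,v_3], [v_1,v_4], [v_2,v_3], [v_2,v_4], [v_3,v_4]
  2-simplices (6): [v_0,v_1,v_3], [v_0,v_1,v_4], [v_0,v_2,v_3], [v_0,v_2,v_4], [v_1,v_3,v_4], [v_2,v_3,v_4]

giving chain groups C_0 ≅ Z^5, C_1 ≅ Z^9, C_2 ≅ Z^6.

∂_1: C_1 → C_0 sends each edge [p,q] (with p < q) to q − p.
The 5×9 boundary matrix has rank 4 and Smith normal form diag(1,1,1,1).

∂_2: C_2 → C_1 maps a triangle to the signed sum of its edges. For instance
  ∂[v_0,v_1,v_3] = [v_1,v_3] − [v_0,v_3] + [v_0,v_1],
  ∂[v_2,v_3,v_4] = [v_3,v_4] − [v_2,v_4] + [v_2,v_3].
The 9×6 boundary matrix has rank 5 and Smith normal form diag(1,1,1,1,1).

Now H_k = ker ∂_k / im ∂_{k+1}, so:

  H_0: rank C_0 − rank ∂_1 = 5 − 4 = 1, and the invariant factors of ∂_1 are all 1, so H_0 = Z.
  H_1: rank ker ∂_1 − rank ∂_2 = (9 − 4) − 5 = 0, and the invariant factors of ∂_2 are all 1, so H_1 = 0.
  H_2: rank ker ∂_2 − rank ∂_3 = (6 − 5) − 0 = 1, and there is no ∂_3, so H_2 = Z.

H_0 ≅ Z,  H_1 = 0,  H_2 ≅ Z.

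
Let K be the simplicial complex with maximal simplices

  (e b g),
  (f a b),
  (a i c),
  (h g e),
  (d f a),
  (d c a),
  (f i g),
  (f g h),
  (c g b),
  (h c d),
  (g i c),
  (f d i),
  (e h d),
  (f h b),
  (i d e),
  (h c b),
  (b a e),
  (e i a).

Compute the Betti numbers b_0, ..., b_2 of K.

b_0 = 1, b_1 = 1, b_2 = 0.

Order the vertices as a < b < c < d < e < f < g < h < i. Listing each simplex with vertices in this order, K has dimension 2 with simplices:

  0-simplices (9): a, b, c, d, e, f, g, h, i
  1-simplices (27): ab, ac, ad, ae, af, ai, bc, be, bf, bg, bh, cd, cg, ch, ci, de, df, dh, di, eg, eh, ei, fg, fh, fi, gh, gi
  2-simplices (18): abe, abf, acd, aci, adf, aei, bcg, bch, beg, bfh, cdh, cgi, deh, dei, dfi, egh, fgh, fgi

so the chain groups are C_0 ≅ Z^9, C_1 ≅ Z^27, C_2 ≅ Z^18.

∂_1: C_1 → C_0 maps an edge to its endpoints' difference, ∂[p,q] = q − p. For instance
  ∂cd = d − c.
The resulting 9×27 matrix has rank 8, and its Smith normal form has invariant factors (1,1,1,1,1,1,1,1).

∂_2: C_2 → C_1 acts by ∂[p,q,r] = [q,r] − [p,r] + [p,q]. For instance
  ∂bch = ch − bh + bc,
  ∂abf = bf − af + ab.
The 27×18 boundary matrix has rank 18 and Smith normal form diag(1,1,1,1,1,1,1,1,1,1,1,1,1,1,1,1,1,2).

Computing H_k = (kernel of ∂_k) / (image of ∂_{k+1}):

  H_0: rank C_0 − rank ∂_1 = 9 − 8 = 1, and the invariant factors of ∂_1 are all 1, so H_0 ≅ Z.
  H_1: rank ker ∂_1 − rank ∂_2 = (27 − 8) − 18 = 1, and ∂_2 has invariant factor 2 > 1, so H_1 ≅ Z × Z/2.
  H_2: rank ker ∂_2 − rank ∂_3 = (18 − 18) − 0 = 0, and there is no ∂_3, so H_2 ≅ 0.

Hence the Betti numbers are b_0 = 1, b_1 = 1, b_2 = 0.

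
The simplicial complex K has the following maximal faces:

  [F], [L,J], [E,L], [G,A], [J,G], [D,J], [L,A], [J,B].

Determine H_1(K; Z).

H_1 = Z.

K has 8 vertices, 7 edges.
rank ∂_1 = 6, rank ∂_2 = 0 ⇒ b_1 = 7 − 6 − 0 = 1. So H_1 = Z.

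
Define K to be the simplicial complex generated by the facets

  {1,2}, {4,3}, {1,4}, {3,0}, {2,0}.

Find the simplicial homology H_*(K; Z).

Fix the vertex order 0 < 1 < 2 < 3 < 4 and write every simplex with vertices in increasing order. Then dim K = 1 and the simplices of K are:

  0-simplices (5): [0], [1], [2], [3], [4]
  1-simplices (5): [0,2], [0,3], [1,2], [1,4], [3,4]

Hence C_0 ≅ Z^5, C_1 ≅ Z^5.

The boundary map ∂_1: C_1 → C_0 sends each edge [p,q] (with p < q) to q − p. For instance
  ∂[1,2] = [2] − [1].
This gives a 5×5 integer matrix of rank 4; reducing to Smith normal form yields diagonal entries (1,1,1,1).

From H_k ≅ ker(∂_k) / im(∂_{k+1}) we obtain:

  H_0: rank C_0 − rank ∂_1 = 5 − 4 = 1, and the invariant factors of ∂_1 are all 1, so H_0 ≅ Z.
  H_1: rank ker ∂_1 − rank ∂_2 = (5 − 4) − 0 = 1, and there is no ∂_2, so H_1 ≅ Z.

As a check, the Euler characteristic is 5 − 5 = 0, which agrees with 1 − 1 = 0.
(K is a triangulation of the circle S^1.)

H_0 ≅ Z,  H_1 ≅ Z.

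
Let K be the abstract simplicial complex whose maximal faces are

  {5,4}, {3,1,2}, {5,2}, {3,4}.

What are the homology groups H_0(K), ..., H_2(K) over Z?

H_0 ≅ Z,  H_1 ≅ Z,  H_2 = 0.

Fix the vertex order 1 < 2 < 3 < 4 < 5 and write every simplex with vertices in increasing order. Then dim K = 2 and the simplices of K are:

  0-simplices (5): [1], [2], [3], [4], [5]
  1-simplices (6): [1,2], [1,3], [2,3], [2,5], [3,4], [4,5]
  2-simplices (1): [1,2,3]

giving chain groups C_0 ≅ Z^5, C_1 ≅ Z^6, C_2 ≅ Z^1.

∂_1: C_1 → C_0 sends each edge [p,q] (with p < q) to q − p.
The resulting 5×6 matrix has rank 4, and its Smith normal form has invariant factors (1,1,1,1).

The boundary map ∂_2: C_2 → C_1 acts by ∂[p,q,r] = [q,r] − [p,r] + [p,q]. For instance
  ∂[1,2,3] = [2,3] − [1,3] + [1,2].
As a 6×1 matrix over Z this has rank 1, with invariant factors (1).

Now H_k = ker ∂_k / im ∂_{k+1}, so:

  H_0: rank C_0 − rank ∂_1 = 5 − 4 = 1, and the invariant factors of ∂_1 are all 1, so H_0 ≅ Z.
  H_1: rank ker ∂_1 − rank ∂_2 = (6 − 4) − 1 = 1, and the invariant factors of ∂_2 are all 1, so H_1 ≅ Z.
  H_2: rank ker ∂_2 − rank ∂_3 = (1 − 1) − 0 = 0, and there is no ∂_3, so H_2 ≅ 0.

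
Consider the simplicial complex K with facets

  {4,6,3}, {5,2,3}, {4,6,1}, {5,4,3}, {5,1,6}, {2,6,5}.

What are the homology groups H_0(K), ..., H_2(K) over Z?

We work with the vertex ordering 1 < 2 < 3 < 4 < 5 < 6. The simplices of K, each written with vertices in increasing order, are:

  0-simplices (6): [1], [2], [3], [4], [5], [6]
  1-simplices (12): [1,4], [1,5], [1,6], [2,3], [2,5], [2,6], [3,4], [3,5], [3,6], [4,5], [4,6], [5,6]
  2-simplices (6): [1,4,6], [1,5,6], [2,3,5], [2,5,6], [3,4,5], [3,4,6]

Hence C_0 ≅ Z^6, C_1 ≅ Z^12, C_2 ≅ Z^6.

The boundary map ∂_1: C_1 → C_0 is given by ∂[p,q] = [q] − [p].
The resulting 6×12 matrix has rank 5, and its Smith normal form has invariant factors (1,1,1,1,1).

∂_2: C_2 → C_1 maps a triangle to the signed sum of its edges. For instance
  ∂[1,5,6] = [5,6] − [1,6] + [1,5],
  ∂[2,5,6] = [5,6] − [2,6] + [2,5].
The 12×6 boundary matrix has rank 6 and Smith normal form diag(1,1,1,1,1,1).

Computing H_k = (kernel of ∂_k) / (image of ∂_{k+1}):

  H_0: rank C_0 − rank ∂_1 = 6 − 5 = 1, and the invariant factors of ∂_1 are all 1, so H_0 = Z.
  H_1: rank ker ∂_1 − rank ∂_2 = (12 − 5) − 6 = 1, and the invariant factors of ∂_2 are all 1, so H_1 = Z.
  H_2: rank ker ∂_2 − rank ∂_3 = (6 − 6) − 0 = 0, and there is no ∂_3, so H_2 = 0.

As a check, the Euler characteristic is 6 − 12 + 6 = 0, which agrees with 1 − 1 + 0 = 0.

H_0 ≅ Z,  H_1 ≅ Z,  H_2 = 0.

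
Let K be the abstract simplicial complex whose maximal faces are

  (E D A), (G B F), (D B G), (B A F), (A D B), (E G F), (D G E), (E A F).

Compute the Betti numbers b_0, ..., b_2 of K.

b_0 = 1, b_1 = 0, b_2 = 1.

We work with the vertex ordering A < B < D < E < F < G. The simplices of K, each written with vertices in increasing order, are:

  0-simplices (6): A, B, D, E, F, G
  1-simplices (12): AB, AD, AE, AF, BD, BF, BG, DE, DG, EF, EG, FG
  2-simplices (8): ABD, ABF, ADE, AEF, BDG, BFG, DEG, EFG

so the chain groups are C_0 ≅ Z^6, C_1 ≅ Z^12, C_2 ≅ Z^8.

Boundary ∂_1: C_1 → C_0 is given by ∂[p,q] = [q] − [p]. For instance
  ∂DG = G − D.
The resulting 6×12 matrix has rank 5, and its Smith normal form has invariant factors (1,1,1,1,1).

Boundary ∂_2: C_2 → C_1 acts by ∂[p,q,r] = [q,r] − [p,r] + [p,q]. For instance
  ∂ABD = BD − AD + AB,
  ∂DEG = EG − DG + DE.
As a 12×8 matrix over Z this has rank 7, with invariant factors (1,1,1,1,1,1,1).

Reading off H_k = ker ∂_k / im ∂_{k+1}:

  H_0: rank C_0 − rank ∂_1 = 6 − 5 = 1, and the invariant factors of ∂_1 are all 1, so H_0 = Z.
  H_1: rank ker ∂_1 − rank ∂_2 = (12 − 5) − 7 = 0, and the invariant factors of ∂_2 are all 1, so H_1 = 0.
  H_2: rank ker ∂_2 − rank ∂_3 = (8 − 7) − 0 = 1, and there is no ∂_3, so H_2 = Z.

(K is a triangulation of the 2-sphere S^2.)

Hence the Betti numbers are b_0 = 1, b_1 = 0, b_2 = 1.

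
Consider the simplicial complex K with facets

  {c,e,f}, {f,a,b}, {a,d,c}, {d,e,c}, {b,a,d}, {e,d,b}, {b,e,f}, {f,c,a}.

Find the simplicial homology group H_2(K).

H_2 ≅ Z.

Fix the vertex order a < b < c < d < e < f and write every simplex with vertices in increasing order. Then dim K = 2 and the simplices of K are:

  0-simplices (6): a, b, c, d, e, f
  1-simplices (12): ab, ac, ad, af, bd, be, bf, cd, ce, cf, de, ef
  2-simplices (8): abd, abf, acd, acf, bde, bef, cde, cef

Hence C_0 ≅ Z^6, C_1 ≅ Z^12, C_2 ≅ Z^8.

Boundary ∂_1: C_1 → C_0 is given by ∂[p,q] = [q] − [p].
As a 6×12 matrix over Z this has rank 5, with invariant factors (1,1,1,1,1).

Boundary ∂_2: C_2 → C_1 maps a triangle to the signed sum of its edges. For instance
  ∂cde = de − ce + cd,
  ∂bef = ef − bf + be.
As a 12×8 matrix over Z this has rank 7, with invariant factors (1,1,1,1,1,1,1).

Now H_k = ker ∂_k / im ∂_{k+1}, so:

  H_2: rank ker ∂_2 − rank ∂_3 = (8 − 7) − 0 = 1, and there is no ∂_3, so H_2 ≅ Z.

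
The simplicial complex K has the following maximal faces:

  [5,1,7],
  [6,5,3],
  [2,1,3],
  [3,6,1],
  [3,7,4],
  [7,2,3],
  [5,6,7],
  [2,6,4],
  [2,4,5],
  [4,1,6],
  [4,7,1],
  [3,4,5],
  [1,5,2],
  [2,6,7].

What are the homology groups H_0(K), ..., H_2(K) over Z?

H_0 = Z,  H_1 = Z^2,  H_2 = Z.

Fix the vertex order 1 < 2 < 3 < 4 < 5 < 6 < 7 and write every simplex with vertices in increasing order. Then dim K = 2 and the simplices of K are:

  0-simplices (7): [1], [2], [3], [4], [5], [6], [7]
  1-simplices (21): [1,2], [1,3], [1,4], [1,5], [1,6], [1,7], [2,3], [2,4], [2,5], [2,6], [2,7], [3,4], [3,5], [3,6], [3,7], [4,5], [4,6], [4,7], [5,6], [5,7], [6,7]
  2-simplices (14): [1,2,3], [1,2,5], [1,3,6], [1,4,6], [1,4,7], [1,5,7], [2,3,7], [2,4,5], [2,4,6], [2,6,7], [3,4,5], [3,4,7], [3,5,6], [5,6,7]

giving chain groups C_0 ≅ Z^7, C_1 ≅ Z^21, C_2 ≅ Z^14.

∂_1: C_1 → C_0 maps an edge to its endpoints' difference, ∂[p,q] = q − p.
This gives a 7×21 integer matrix of rank 6; reducing to Smith normal form yields diagonal entries (1,1,1,1,1,1).

Boundary ∂_2: C_2 → C_1 sends each 2-simplex [p,q,r] to [q,r] − [p,r] + [p,q]. For instance
  ∂[1,5,7] = [5,7] − [1,7] + [1,5],
  ∂[1,4,6] = [4,6] − [1,6] + [1,4].
As a 21×14 matrix over Z this has rank 13, with invariant factors (1,1,1,1,1,1,1,1,1,1,1,1,1).

Reading off H_k = ker ∂_k / im ∂_{k+1}:

  H_0: rank C_0 − rank ∂_1 = 7 − 6 = 1, and the invariant factors of ∂_1 are all 1, so H_0 ≅ Z.
  H_1: rank ker ∂_1 − rank ∂_2 = (21 − 6) − 13 = 2, and the invariant factors of ∂_2 are all 1, so H_1 ≅ Z^2.
  H_2: rank ker ∂_2 − rank ∂_3 = (14 − 13) − 0 = 1, and there is no ∂_3, so H_2 ≅ Z.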